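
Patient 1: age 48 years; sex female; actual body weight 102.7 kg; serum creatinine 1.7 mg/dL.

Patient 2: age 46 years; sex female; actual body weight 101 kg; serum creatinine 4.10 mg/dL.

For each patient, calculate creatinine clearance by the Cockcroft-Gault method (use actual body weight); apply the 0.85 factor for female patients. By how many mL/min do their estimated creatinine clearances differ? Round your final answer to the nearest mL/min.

Patient 1: CrCl = (140 − 48) × 102.7 / (72 × 1.7) × 0.85 = 9448.4 / 122.40 × 0.85 ≈ 65.6 mL/min
Patient 2: CrCl = (140 − 46) × 101 / (72 × 4.1) × 0.85 = 9494.0 / 295.20 × 0.85 ≈ 27.3 mL/min
|65.6 − 27.3| = 38.3 mL/min

38 mL/min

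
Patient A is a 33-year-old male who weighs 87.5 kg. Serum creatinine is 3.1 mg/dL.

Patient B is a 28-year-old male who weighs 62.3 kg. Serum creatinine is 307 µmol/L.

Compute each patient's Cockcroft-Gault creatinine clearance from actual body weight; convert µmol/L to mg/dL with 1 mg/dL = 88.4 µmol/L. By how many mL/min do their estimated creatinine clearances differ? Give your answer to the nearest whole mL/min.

Patient A: CrCl = (140 − 33) × 87.5 / (72 × 3.1) = 9362.5 / 223.20 ≈ 41.9 mL/min
Patient B: SCr = 307 / 88.4 = 3.473 mg/dL
Patient B: CrCl = (140 − 28) × 62.3 / (72 × 3.473) = 6977.6 / 250.06 ≈ 27.9 mL/min
|41.9 − 27.9| = 14.0 mL/min

14 mL/min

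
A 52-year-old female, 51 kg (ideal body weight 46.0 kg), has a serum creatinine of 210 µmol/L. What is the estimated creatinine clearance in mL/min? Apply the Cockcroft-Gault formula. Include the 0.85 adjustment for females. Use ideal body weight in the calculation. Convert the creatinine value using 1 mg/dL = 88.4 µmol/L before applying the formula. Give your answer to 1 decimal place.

SCr = 210 / 88.4 = 2.376 mg/dL
CrCl = (140 − 52) × 46 / (72 × 2.376) × 0.85 = 4048.0 / 171.07 × 0.85 ≈ 20.1 mL/min

20.1 mL/min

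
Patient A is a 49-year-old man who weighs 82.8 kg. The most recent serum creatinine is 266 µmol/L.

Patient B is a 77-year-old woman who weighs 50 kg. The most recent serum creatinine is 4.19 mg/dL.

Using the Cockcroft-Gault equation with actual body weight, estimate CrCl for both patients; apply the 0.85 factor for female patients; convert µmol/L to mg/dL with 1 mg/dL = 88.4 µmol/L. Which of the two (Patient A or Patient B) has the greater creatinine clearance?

Patient A: SCr = 266 / 88.4 = 3.009 mg/dL
Patient A: CrCl = (140 − 49) × 82.8 / (72 × 3.009) = 7534.8 / 216.65 ≈ 34.8 mL/min
Patient B: CrCl = (140 − 77) × 50 / (72 × 4.19) × 0.85 = 3150.0 / 301.68 × 0.85 ≈ 8.9 mL/min
34.8 vs 8.9 mL/min → Patient A is higher.

Patient A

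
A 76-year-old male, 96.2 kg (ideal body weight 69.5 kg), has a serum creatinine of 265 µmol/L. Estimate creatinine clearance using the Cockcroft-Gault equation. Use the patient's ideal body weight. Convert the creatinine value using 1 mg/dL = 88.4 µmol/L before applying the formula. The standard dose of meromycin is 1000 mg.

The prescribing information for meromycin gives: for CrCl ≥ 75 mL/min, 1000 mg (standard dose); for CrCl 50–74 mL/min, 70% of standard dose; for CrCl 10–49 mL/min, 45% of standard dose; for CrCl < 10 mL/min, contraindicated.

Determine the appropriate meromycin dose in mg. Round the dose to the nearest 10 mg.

450 mg

SCr = 265 / 88.4 = 2.998 mg/dL
CrCl = (140 − 76) × 69.5 / (72 × 2.998) = 4448.0 / 215.86 ≈ 20.6 mL/min
CrCl ≈ 21 mL/min → bracket 10–49 mL/min.
45% of 1000 mg = 450 mg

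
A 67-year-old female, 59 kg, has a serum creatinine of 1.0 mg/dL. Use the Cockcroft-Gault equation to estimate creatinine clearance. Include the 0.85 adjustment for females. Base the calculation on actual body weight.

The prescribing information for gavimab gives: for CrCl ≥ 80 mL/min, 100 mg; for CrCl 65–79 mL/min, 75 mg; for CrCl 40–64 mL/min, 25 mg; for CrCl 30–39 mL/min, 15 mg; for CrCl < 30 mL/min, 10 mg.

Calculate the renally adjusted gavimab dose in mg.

25 mg

CrCl = (140 − 67) × 59 / (72 × 1) × 0.85 = 4307.0 / 72.00 × 0.85 ≈ 50.8 mL/min
CrCl ≈ 51 mL/min → bracket 40–64 mL/min.
Dose for this bracket: 25 mg.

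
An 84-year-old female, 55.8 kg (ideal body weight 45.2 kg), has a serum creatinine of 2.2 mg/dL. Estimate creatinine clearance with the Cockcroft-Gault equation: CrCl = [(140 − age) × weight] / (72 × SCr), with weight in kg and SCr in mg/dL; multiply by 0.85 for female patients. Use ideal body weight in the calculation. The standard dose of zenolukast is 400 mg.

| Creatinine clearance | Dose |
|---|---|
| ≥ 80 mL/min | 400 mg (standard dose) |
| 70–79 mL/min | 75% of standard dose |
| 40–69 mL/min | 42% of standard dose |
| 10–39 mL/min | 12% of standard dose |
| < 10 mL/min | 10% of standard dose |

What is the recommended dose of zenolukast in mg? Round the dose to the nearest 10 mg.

CrCl = (140 − 84) × 45.2 / (72 × 2.2) × 0.85 = 2531.2 / 158.40 × 0.85 ≈ 13.6 mL/min
CrCl ≈ 14 mL/min → bracket 10–39 mL/min.
12% of 400 mg = 48 mg → 50 mg

50 mg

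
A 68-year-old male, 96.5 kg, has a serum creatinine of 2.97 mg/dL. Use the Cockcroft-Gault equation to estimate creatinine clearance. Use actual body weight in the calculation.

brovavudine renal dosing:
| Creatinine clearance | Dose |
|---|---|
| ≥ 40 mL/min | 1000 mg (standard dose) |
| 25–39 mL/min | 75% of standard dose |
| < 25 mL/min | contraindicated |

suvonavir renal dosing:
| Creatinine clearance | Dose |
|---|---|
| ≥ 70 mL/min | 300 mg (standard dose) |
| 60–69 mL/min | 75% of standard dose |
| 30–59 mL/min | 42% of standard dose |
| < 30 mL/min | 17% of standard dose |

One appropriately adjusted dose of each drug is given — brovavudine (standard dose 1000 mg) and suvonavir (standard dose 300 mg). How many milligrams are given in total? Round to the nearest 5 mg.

875 mg

CrCl = (140 − 68) × 96.5 / (72 × 2.97) = 6948.0 / 213.84 ≈ 32.5 mL/min
CrCl ≈ 32 mL/min.
brovavudine: 25–39 mL/min → 75% of 1000 mg = 750 mg.
suvonavir: 30–59 mL/min → 42% of 300 mg = 126 mg.
Total = 750 + 126 = 876 mg.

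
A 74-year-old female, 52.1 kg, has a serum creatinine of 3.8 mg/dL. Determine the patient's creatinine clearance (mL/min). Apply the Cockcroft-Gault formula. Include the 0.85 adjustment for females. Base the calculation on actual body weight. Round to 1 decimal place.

CrCl = (140 − 74) × 52.1 / (72 × 3.8) × 0.85 = 3438.6 / 273.60 × 0.85 ≈ 10.7 mL/min

10.7 mL/min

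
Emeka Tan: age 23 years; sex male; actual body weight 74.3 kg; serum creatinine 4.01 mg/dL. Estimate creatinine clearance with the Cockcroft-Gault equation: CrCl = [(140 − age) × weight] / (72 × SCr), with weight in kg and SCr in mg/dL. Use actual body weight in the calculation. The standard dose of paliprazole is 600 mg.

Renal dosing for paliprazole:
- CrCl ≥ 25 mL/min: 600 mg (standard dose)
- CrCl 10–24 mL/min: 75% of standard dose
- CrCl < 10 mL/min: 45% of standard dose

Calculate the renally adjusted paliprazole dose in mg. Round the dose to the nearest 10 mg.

600 mg

CrCl = (140 − 23) × 74.3 / (72 × 4.01) = 8693.1 / 288.72 ≈ 30.1 mL/min
CrCl ≈ 30 mL/min → bracket ≥ 25 mL/min.
100% of 600 mg = 600 mg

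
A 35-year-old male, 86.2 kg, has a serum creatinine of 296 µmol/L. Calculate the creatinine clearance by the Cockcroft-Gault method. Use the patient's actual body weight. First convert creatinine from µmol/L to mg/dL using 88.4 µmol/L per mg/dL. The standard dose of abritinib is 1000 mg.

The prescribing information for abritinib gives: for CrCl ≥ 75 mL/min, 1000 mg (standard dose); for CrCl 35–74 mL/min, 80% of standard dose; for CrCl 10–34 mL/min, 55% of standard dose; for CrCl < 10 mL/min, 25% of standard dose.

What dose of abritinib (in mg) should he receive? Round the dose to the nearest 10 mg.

800 mg

SCr = 296 / 88.4 = 3.348 mg/dL
CrCl = (140 − 35) × 86.2 / (72 × 3.348) = 9051.0 / 241.06 ≈ 37.5 mL/min
CrCl ≈ 38 mL/min → bracket 35–74 mL/min.
80% of 1000 mg = 800 mg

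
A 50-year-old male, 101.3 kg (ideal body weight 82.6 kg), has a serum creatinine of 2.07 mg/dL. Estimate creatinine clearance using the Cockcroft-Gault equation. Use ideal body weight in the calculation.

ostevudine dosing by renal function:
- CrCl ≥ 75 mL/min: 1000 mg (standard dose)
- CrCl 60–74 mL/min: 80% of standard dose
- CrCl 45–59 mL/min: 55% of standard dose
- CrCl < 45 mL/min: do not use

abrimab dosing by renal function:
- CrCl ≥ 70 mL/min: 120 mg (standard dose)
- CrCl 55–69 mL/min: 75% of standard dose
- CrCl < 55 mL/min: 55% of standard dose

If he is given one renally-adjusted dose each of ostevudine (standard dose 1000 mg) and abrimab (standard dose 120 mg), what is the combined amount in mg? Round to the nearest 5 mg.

615 mg

CrCl = (140 − 50) × 82.6 / (72 × 2.07) = 7434.0 / 149.04 ≈ 49.9 mL/min
CrCl ≈ 50 mL/min.
ostevudine: 45–59 mL/min → 55% of 1000 mg = 550 mg.
abrimab: < 55 mL/min → 55% of 120 mg = 66 mg.
Total = 550 + 66 = 616 mg.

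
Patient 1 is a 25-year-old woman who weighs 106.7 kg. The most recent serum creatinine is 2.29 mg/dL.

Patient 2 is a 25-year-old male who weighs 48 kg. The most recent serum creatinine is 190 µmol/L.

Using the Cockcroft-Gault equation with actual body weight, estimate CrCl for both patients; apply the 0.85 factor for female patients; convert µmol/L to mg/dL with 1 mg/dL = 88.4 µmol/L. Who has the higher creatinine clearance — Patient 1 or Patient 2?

Patient 1: CrCl = (140 − 25) × 106.7 / (72 × 2.29) × 0.85 = 12270.5 / 164.88 × 0.85 ≈ 63.3 mL/min
Patient 2: SCr = 190 / 88.4 = 2.149 mg/dL
Patient 2: CrCl = (140 − 25) × 48 / (72 × 2.149) = 5520.0 / 154.73 ≈ 35.7 mL/min
63.3 vs 35.7 mL/min → Patient 1 is higher.

Patient 1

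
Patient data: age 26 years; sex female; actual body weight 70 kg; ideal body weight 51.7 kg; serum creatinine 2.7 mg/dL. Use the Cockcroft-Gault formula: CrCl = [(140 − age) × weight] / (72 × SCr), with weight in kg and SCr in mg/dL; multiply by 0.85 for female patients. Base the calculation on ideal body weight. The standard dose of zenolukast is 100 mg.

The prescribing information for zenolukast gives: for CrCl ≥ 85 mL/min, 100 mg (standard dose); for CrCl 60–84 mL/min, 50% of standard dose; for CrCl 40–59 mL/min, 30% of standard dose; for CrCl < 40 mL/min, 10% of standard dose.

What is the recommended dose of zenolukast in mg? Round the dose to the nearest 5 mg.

CrCl = (140 − 26) × 51.7 / (72 × 2.7) × 0.85 = 5893.8 / 194.40 × 0.85 ≈ 25.8 mL/min
CrCl ≈ 26 mL/min → bracket < 40 mL/min.
10% of 100 mg = 10 mg

10 mg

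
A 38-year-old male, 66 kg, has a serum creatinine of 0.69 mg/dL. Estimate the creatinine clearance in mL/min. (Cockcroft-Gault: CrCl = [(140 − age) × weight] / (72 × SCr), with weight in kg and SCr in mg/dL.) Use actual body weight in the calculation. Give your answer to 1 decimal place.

CrCl = (140 − 38) × 66 / (72 × 0.69) = 6732.0 / 49.68 ≈ 135.5 mL/min

135.5 mL/min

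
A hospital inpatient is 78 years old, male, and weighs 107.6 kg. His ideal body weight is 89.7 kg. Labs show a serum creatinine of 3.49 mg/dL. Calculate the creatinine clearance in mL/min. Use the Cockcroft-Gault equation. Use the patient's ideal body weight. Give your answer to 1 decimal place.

CrCl = (140 − 78) × 89.7 / (72 × 3.49) = 5561.4 / 251.28 ≈ 22.1 mL/min

22.1 mL/min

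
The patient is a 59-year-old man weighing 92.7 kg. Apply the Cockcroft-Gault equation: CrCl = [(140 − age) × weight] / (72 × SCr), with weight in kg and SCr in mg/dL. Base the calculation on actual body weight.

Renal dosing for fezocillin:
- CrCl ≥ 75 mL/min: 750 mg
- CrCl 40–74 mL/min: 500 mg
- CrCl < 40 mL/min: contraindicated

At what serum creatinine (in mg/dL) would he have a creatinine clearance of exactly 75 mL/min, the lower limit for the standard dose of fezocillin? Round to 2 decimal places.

Standard dose requires CrCl ≥ 75 mL/min.
Set (140 − 59) × 92.7 / (72 × SCr) = 75
SCr = (140 − 59) × 92.7 / (72 × 75) = 1.391 mg/dL

1.39 mg/dL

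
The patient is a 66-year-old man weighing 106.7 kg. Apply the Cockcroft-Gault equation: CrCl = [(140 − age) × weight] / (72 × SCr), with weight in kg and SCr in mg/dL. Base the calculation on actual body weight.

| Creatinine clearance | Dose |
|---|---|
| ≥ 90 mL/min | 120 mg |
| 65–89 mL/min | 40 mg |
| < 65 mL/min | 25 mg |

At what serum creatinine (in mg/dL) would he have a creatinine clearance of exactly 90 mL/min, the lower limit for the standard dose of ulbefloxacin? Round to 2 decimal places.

1.22 mg/dL

Standard dose requires CrCl ≥ 90 mL/min.
Set (140 − 66) × 106.7 / (72 × SCr) = 90
SCr = (140 − 66) × 106.7 / (72 × 90) = 1.218 mg/dL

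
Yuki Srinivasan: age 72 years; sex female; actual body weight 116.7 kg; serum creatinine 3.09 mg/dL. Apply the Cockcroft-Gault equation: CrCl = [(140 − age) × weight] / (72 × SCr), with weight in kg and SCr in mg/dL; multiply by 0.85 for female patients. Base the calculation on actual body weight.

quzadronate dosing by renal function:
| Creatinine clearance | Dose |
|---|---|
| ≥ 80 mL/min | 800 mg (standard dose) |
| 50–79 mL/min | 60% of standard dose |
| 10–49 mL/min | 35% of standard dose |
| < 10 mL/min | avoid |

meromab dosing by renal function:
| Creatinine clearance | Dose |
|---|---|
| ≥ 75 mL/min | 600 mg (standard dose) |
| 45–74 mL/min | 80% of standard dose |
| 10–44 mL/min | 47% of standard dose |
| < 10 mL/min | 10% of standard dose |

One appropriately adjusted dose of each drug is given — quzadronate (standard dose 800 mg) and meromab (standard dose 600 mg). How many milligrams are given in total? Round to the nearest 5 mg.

560 mg

CrCl = (140 − 72) × 116.7 / (72 × 3.09) × 0.85 = 7935.6 / 222.48 × 0.85 ≈ 30.3 mL/min
CrCl ≈ 30 mL/min.
quzadronate: 10–49 mL/min → 35% of 800 mg = 280 mg.
meromab: 10–44 mL/min → 47% of 600 mg = 282 mg.
Total = 280 + 282 = 562 mg.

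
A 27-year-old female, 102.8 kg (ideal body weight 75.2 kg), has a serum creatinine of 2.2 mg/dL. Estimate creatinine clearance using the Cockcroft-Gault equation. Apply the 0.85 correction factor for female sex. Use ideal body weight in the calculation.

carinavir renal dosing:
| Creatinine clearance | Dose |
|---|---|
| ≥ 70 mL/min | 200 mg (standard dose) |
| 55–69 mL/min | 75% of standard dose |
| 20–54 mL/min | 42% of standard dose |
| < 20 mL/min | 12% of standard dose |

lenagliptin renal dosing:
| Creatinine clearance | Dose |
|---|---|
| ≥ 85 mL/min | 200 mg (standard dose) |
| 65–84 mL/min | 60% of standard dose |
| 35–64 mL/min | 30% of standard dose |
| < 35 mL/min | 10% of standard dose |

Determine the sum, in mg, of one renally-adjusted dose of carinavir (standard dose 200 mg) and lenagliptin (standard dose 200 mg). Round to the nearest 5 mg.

CrCl = (140 − 27) × 75.2 / (72 × 2.2) × 0.85 = 8497.6 / 158.40 × 0.85 ≈ 45.6 mL/min
CrCl ≈ 46 mL/min.
carinavir: 20–54 mL/min → 42% of 200 mg = 84 mg.
lenagliptin: 35–64 mL/min → 30% of 200 mg = 60 mg.
Total = 84 + 60 = 144 mg.

145 mg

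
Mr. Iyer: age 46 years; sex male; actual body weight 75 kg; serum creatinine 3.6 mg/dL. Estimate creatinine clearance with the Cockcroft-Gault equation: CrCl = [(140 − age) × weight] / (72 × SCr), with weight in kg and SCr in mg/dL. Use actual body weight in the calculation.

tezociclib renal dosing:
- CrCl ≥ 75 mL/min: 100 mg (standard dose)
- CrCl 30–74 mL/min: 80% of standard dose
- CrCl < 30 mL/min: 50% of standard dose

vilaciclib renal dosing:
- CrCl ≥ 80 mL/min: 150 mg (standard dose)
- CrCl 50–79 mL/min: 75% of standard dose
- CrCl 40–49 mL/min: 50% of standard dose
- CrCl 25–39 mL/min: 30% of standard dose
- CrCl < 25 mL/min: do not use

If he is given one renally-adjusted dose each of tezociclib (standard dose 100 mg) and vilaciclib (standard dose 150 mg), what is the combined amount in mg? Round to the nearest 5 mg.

CrCl = (140 − 46) × 75 / (72 × 3.6) = 7050.0 / 259.20 ≈ 27.2 mL/min
CrCl ≈ 27 mL/min.
tezociclib: < 30 mL/min → 50% of 100 mg = 50 mg.
vilaciclib: 25–39 mL/min → 30% of 150 mg = 45 mg.
Total = 50 + 45 = 95 mg.

95 mg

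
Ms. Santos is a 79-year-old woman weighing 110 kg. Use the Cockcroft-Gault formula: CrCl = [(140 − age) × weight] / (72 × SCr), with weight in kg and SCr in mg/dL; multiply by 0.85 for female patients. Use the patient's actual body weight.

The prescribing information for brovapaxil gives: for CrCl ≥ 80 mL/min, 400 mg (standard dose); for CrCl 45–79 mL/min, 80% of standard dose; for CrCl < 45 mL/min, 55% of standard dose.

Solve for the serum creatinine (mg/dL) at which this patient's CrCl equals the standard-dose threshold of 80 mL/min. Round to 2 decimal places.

0.99 mg/dL

Standard dose requires CrCl ≥ 80 mL/min.
Set (140 − 79) × 110 × 0.85 / (72 × SCr) = 80
SCr = (140 − 79) × 110 × 0.85 / (72 × 80) = 0.990 mg/dL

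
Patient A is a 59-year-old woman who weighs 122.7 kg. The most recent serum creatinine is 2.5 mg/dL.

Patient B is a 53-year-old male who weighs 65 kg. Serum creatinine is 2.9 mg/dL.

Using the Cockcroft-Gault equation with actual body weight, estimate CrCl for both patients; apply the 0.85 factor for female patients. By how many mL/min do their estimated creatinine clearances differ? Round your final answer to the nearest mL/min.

20 mL/min

Patient A: CrCl = (140 − 59) × 122.7 / (72 × 2.5) × 0.85 = 9938.7 / 180.00 × 0.85 ≈ 46.9 mL/min
Patient B: CrCl = (140 − 53) × 65 / (72 × 2.9) = 5655.0 / 208.80 ≈ 27.1 mL/min
|46.9 − 27.1| = 19.8 mL/min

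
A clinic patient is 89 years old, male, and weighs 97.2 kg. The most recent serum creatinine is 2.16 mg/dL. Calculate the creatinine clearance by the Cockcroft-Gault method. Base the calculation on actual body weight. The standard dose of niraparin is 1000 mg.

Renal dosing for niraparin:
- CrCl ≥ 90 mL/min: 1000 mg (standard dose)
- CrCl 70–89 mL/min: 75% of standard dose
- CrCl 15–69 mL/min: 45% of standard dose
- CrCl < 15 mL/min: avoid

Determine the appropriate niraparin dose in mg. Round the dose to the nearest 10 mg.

CrCl = (140 − 89) × 97.2 / (72 × 2.16) = 4957.2 / 155.52 ≈ 31.9 mL/min
CrCl ≈ 32 mL/min → bracket 15–69 mL/min.
45% of 1000 mg = 450 mg

450 mg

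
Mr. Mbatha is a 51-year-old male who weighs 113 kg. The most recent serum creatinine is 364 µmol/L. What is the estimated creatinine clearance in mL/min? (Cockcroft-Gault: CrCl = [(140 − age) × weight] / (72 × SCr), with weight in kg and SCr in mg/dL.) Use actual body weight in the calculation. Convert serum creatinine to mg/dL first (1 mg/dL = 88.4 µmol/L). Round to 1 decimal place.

SCr = 364 / 88.4 = 4.118 mg/dL
CrCl = (140 − 51) × 113 / (72 × 4.118) = 10057.0 / 296.50 ≈ 33.9 mL/min

33.9 mL/min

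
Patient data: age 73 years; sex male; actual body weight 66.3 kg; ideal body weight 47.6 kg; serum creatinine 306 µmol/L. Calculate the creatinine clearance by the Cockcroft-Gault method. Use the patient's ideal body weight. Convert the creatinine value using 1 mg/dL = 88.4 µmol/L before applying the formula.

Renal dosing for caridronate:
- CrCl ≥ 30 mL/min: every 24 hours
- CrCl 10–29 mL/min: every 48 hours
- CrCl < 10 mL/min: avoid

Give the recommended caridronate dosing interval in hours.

every 48 hours

SCr = 306 / 88.4 = 3.462 mg/dL
CrCl = (140 − 73) × 47.6 / (72 × 3.462) = 3189.2 / 249.26 ≈ 12.8 mL/min
CrCl ≈ 13 mL/min → bracket 10–29 mL/min → every 48 hours.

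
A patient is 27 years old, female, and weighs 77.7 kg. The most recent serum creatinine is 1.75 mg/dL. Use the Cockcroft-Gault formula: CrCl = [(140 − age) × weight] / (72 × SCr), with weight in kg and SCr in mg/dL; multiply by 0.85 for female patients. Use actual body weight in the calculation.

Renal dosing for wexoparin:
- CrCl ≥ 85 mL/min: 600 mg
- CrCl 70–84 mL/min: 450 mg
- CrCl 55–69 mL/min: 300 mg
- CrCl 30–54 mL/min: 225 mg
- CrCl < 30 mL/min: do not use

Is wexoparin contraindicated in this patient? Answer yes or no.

CrCl = (140 − 27) × 77.7 / (72 × 1.75) × 0.85 = 8780.1 / 126.00 × 0.85 ≈ 59.2 mL/min
CrCl ≈ 59 mL/min, which is ≥ 30 mL/min.

no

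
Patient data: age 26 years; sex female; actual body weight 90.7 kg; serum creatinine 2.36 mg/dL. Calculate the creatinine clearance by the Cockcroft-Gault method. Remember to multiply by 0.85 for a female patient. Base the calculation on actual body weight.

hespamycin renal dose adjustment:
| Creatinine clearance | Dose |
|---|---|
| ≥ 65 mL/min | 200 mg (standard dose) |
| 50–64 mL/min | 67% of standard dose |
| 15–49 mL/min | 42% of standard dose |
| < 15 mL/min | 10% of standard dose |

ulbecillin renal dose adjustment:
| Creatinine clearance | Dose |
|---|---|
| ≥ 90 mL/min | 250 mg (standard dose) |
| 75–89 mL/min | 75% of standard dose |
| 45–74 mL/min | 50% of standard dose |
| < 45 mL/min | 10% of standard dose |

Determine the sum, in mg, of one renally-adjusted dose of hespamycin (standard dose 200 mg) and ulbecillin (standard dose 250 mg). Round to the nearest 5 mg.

CrCl = (140 − 26) × 90.7 / (72 × 2.36) × 0.85 = 10339.8 / 169.92 × 0.85 ≈ 51.7 mL/min
CrCl ≈ 52 mL/min.
hespamycin: 50–64 mL/min → 67% of 200 mg = 134 mg.
ulbecillin: 45–74 mL/min → 50% of 250 mg = 125 mg.
Total = 134 + 125 = 259 mg.

260 mg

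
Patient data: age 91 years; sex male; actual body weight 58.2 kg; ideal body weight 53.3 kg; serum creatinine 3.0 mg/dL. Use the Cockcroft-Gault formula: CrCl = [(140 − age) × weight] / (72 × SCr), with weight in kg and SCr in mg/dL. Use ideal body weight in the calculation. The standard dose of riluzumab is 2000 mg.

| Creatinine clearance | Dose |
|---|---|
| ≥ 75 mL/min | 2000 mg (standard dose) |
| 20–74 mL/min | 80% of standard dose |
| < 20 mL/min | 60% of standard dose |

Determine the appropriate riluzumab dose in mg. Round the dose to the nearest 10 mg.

1200 mg

CrCl = (140 − 91) × 53.3 / (72 × 3) = 2611.7 / 216.00 ≈ 12.1 mL/min
CrCl ≈ 12 mL/min → bracket < 20 mL/min.
60% of 2000 mg = 1200 mg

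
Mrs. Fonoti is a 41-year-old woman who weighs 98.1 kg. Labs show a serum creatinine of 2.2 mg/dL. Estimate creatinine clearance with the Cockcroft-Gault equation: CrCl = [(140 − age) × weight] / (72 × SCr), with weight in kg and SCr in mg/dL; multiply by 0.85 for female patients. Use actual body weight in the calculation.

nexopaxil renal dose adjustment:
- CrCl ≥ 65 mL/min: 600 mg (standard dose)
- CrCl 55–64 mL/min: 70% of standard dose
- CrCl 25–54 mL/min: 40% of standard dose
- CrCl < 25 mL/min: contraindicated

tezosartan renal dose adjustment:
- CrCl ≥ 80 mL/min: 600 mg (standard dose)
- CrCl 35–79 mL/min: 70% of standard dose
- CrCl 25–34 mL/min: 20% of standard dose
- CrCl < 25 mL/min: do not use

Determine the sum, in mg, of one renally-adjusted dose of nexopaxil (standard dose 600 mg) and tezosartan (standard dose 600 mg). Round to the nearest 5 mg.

CrCl = (140 − 41) × 98.1 / (72 × 2.2) × 0.85 = 9711.9 / 158.40 × 0.85 ≈ 52.1 mL/min
CrCl ≈ 52 mL/min.
nexopaxil: 25–54 mL/min → 40% of 600 mg = 240 mg.
tezosartan: 35–79 mL/min → 70% of 600 mg = 420 mg.
Total = 240 + 420 = 660 mg.

660 mg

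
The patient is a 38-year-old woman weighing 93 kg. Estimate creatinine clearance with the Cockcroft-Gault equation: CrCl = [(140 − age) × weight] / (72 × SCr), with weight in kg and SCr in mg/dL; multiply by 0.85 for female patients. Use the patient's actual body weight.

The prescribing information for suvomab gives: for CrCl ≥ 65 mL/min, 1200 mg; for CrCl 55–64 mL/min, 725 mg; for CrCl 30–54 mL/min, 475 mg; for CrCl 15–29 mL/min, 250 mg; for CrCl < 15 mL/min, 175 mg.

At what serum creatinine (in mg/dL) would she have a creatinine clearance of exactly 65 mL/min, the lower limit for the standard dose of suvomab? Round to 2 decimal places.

1.72 mg/dL

Standard dose requires CrCl ≥ 65 mL/min.
Set (140 − 38) × 93 × 0.85 / (72 × SCr) = 65
SCr = (140 − 38) × 93 × 0.85 / (72 × 65) = 1.723 mg/dL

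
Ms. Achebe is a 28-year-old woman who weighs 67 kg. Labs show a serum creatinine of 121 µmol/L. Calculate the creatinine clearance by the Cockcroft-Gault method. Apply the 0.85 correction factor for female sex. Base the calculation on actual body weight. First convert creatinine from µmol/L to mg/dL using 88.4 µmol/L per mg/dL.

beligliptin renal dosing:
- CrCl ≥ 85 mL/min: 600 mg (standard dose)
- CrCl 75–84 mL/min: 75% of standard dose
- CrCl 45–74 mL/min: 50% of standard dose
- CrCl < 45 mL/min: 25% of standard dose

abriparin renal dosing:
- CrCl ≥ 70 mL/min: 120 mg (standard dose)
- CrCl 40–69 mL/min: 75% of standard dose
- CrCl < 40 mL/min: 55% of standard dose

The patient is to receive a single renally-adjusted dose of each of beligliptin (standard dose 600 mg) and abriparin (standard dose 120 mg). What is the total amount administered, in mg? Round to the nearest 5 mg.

390 mg

SCr = 121 / 88.4 = 1.369 mg/dL
CrCl = (140 − 28) × 67 / (72 × 1.369) × 0.85 = 7504.0 / 98.57 × 0.85 ≈ 64.7 mL/min
CrCl ≈ 65 mL/min.
beligliptin: 45–74 mL/min → 50% of 600 mg = 300 mg.
abriparin: 40–69 mL/min → 75% of 120 mg = 90 mg.
Total = 300 + 90 = 390 mg.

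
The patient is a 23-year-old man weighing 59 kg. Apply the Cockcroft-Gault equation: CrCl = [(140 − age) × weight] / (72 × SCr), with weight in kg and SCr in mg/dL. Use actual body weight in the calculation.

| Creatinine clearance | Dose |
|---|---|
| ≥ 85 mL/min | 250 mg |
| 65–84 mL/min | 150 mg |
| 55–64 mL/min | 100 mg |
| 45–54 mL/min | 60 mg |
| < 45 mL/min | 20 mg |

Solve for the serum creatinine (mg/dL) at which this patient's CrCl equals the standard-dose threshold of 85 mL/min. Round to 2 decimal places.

Standard dose requires CrCl ≥ 85 mL/min.
Set (140 − 23) × 59 / (72 × SCr) = 85
SCr = (140 − 23) × 59 / (72 × 85) = 1.128 mg/dL

1.13 mg/dL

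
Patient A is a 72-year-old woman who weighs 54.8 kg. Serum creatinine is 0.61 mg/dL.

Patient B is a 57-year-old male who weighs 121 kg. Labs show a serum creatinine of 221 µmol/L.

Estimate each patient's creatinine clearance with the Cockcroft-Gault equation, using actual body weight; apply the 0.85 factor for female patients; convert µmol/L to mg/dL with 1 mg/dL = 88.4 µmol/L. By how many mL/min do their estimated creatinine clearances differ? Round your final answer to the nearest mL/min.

16 mL/min

Patient A: CrCl = (140 − 72) × 54.8 / (72 × 0.61) × 0.85 = 3726.4 / 43.92 × 0.85 ≈ 72.1 mL/min
Patient B: SCr = 221 / 88.4 = 2.5 mg/dL
Patient B: CrCl = (140 − 57) × 121 / (72 × 2.5) = 10043.0 / 180.00 ≈ 55.8 mL/min
|72.1 − 55.8| = 16.3 mL/min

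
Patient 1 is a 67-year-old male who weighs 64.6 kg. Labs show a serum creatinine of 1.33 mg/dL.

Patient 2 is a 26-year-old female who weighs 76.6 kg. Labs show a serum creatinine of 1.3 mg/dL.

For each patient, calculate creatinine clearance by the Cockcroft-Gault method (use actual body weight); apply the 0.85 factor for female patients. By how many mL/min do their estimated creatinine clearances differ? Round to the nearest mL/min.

30 mL/min

Patient 1: CrCl = (140 − 67) × 64.6 / (72 × 1.33) = 4715.8 / 95.76 ≈ 49.2 mL/min
Patient 2: CrCl = (140 − 26) × 76.6 / (72 × 1.3) × 0.85 = 8732.4 / 93.60 × 0.85 ≈ 79.3 mL/min
|49.2 − 79.3| = 30.1 mL/min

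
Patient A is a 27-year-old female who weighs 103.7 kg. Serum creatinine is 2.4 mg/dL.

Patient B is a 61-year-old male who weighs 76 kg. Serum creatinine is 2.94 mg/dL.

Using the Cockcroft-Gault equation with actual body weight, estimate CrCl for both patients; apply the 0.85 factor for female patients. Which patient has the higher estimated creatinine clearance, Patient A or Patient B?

Patient A: CrCl = (140 − 27) × 103.7 / (72 × 2.4) × 0.85 = 11718.1 / 172.80 × 0.85 ≈ 57.6 mL/min
Patient B: CrCl = (140 − 61) × 76 / (72 × 2.94) = 6004.0 / 211.68 ≈ 28.4 mL/min
57.6 vs 28.4 mL/min → Patient A is higher.

Patient A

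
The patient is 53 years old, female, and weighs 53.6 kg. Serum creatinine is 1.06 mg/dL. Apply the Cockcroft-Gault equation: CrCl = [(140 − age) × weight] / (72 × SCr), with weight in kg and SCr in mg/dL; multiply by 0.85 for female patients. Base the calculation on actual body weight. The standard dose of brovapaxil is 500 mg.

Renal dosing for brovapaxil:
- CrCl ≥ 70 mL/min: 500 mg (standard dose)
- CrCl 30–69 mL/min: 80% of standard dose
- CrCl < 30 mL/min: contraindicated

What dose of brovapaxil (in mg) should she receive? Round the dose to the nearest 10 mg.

400 mg

CrCl = (140 − 53) × 53.6 / (72 × 1.06) × 0.85 = 4663.2 / 76.32 × 0.85 ≈ 51.9 mL/min
CrCl ≈ 52 mL/min → bracket 30–69 mL/min.
80% of 500 mg = 400 mg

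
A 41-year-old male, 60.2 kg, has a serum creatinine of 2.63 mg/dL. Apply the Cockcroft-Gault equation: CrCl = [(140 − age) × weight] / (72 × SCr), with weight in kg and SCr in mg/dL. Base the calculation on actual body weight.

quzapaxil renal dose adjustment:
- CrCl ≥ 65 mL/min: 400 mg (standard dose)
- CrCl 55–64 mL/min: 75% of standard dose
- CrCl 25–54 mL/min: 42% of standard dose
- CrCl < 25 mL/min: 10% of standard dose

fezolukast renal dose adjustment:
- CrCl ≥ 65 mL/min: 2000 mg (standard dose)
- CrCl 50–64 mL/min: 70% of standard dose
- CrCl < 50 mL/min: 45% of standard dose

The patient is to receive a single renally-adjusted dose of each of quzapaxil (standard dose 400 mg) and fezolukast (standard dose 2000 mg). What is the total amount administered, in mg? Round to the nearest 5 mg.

CrCl = (140 − 41) × 60.2 / (72 × 2.63) = 5959.8 / 189.36 ≈ 31.5 mL/min
CrCl ≈ 31 mL/min.
quzapaxil: 25–54 mL/min → 42% of 400 mg = 168 mg.
fezolukast: < 50 mL/min → 45% of 2000 mg = 900 mg.
Total = 168 + 900 = 1068 mg.

1070 mg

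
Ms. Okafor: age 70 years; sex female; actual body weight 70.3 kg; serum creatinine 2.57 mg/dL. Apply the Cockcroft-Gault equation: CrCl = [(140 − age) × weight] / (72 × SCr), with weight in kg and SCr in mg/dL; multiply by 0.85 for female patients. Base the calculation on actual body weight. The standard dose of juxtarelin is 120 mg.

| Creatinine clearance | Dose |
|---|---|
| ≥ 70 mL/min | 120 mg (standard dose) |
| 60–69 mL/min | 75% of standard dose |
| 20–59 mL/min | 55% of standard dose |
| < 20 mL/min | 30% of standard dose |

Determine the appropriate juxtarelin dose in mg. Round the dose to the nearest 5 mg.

CrCl = (140 − 70) × 70.3 / (72 × 2.57) × 0.85 = 4921.0 / 185.04 × 0.85 ≈ 22.6 mL/min
CrCl ≈ 23 mL/min → bracket 20–59 mL/min.
55% of 120 mg = 66 mg → 65 mg

65 mg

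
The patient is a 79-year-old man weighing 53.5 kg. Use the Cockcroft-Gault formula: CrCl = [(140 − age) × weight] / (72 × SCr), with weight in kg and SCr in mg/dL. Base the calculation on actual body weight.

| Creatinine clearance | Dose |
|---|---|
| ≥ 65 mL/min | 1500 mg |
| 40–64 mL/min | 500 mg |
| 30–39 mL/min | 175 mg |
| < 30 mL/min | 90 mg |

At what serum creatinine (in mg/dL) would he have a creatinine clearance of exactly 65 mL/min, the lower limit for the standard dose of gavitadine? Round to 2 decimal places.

0.70 mg/dL

Standard dose requires CrCl ≥ 65 mL/min.
Set (140 − 79) × 53.5 / (72 × SCr) = 65
SCr = (140 − 79) × 53.5 / (72 × 65) = 0.697 mg/dL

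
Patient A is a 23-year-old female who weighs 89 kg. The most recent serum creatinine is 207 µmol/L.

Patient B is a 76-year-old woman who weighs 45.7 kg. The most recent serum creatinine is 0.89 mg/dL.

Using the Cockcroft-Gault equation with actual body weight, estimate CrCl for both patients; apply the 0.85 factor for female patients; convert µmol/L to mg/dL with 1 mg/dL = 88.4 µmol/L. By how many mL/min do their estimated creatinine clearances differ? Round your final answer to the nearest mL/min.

Patient A: SCr = 207 / 88.4 = 2.342 mg/dL
Patient A: CrCl = (140 − 23) × 89 / (72 × 2.342) × 0.85 = 10413.0 / 168.62 × 0.85 ≈ 52.5 mL/min
Patient B: CrCl = (140 − 76) × 45.7 / (72 × 0.89) × 0.85 = 2924.8 / 64.08 × 0.85 ≈ 38.8 mL/min
|52.5 − 38.8| = 13.7 mL/min

14 mL/min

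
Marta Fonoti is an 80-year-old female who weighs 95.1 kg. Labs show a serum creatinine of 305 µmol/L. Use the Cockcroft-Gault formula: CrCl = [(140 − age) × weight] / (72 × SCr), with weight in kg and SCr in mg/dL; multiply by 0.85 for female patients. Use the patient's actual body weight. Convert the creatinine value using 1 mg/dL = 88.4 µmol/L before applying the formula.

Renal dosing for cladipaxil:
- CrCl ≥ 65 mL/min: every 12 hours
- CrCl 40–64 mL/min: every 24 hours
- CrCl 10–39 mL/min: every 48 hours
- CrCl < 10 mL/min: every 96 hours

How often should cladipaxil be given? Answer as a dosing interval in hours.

SCr = 305 / 88.4 = 3.45 mg/dL
CrCl = (140 − 80) × 95.1 / (72 × 3.45) × 0.85 = 5706.0 / 248.40 × 0.85 ≈ 19.5 mL/min
CrCl ≈ 20 mL/min → bracket 10–39 mL/min → every 48 hours.

every 48 hours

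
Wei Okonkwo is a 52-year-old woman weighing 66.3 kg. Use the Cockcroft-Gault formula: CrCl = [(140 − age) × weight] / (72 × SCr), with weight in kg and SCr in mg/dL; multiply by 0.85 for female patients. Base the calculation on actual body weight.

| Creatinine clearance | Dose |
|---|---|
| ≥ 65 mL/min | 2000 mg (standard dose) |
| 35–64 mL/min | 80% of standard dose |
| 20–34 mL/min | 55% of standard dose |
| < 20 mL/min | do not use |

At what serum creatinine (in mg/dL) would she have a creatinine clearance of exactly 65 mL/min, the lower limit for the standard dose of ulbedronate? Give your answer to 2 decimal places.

1.06 mg/dL

Standard dose requires CrCl ≥ 65 mL/min.
Set (140 − 52) × 66.3 × 0.85 / (72 × SCr) = 65
SCr = (140 − 52) × 66.3 × 0.85 / (72 × 65) = 1.060 mg/dL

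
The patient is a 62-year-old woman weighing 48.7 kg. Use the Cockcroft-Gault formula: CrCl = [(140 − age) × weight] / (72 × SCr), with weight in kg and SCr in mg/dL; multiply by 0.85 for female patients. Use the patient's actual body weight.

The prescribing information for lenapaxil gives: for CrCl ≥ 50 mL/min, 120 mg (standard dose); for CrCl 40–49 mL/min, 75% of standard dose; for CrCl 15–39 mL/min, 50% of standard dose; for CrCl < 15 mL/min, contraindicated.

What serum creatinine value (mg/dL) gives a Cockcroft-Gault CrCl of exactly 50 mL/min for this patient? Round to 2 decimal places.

Standard dose requires CrCl ≥ 50 mL/min.
Set (140 − 62) × 48.7 × 0.85 / (72 × SCr) = 50
SCr = (140 − 62) × 48.7 × 0.85 / (72 × 50) = 0.897 mg/dL

0.90 mg/dL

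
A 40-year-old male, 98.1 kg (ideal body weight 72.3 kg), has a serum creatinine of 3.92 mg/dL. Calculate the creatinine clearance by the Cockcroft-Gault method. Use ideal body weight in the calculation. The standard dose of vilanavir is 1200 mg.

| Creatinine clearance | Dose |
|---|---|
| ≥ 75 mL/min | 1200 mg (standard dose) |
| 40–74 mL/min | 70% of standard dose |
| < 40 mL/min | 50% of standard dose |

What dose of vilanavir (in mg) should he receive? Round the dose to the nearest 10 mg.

600 mg

CrCl = (140 − 40) × 72.3 / (72 × 3.92) = 7230.0 / 282.24 ≈ 25.6 mL/min
CrCl ≈ 26 mL/min → bracket < 40 mL/min.
50% of 1200 mg = 600 mg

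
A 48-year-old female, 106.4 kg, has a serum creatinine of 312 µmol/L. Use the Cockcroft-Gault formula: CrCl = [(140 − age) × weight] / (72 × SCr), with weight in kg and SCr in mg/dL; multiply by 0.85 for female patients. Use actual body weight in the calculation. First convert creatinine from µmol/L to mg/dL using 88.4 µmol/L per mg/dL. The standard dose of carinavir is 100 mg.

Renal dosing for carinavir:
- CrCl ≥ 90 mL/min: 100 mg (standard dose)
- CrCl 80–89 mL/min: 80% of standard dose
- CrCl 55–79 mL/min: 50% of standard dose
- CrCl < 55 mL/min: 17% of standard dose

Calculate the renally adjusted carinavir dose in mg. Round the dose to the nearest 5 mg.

15 mg

SCr = 312 / 88.4 = 3.529 mg/dL
CrCl = (140 − 48) × 106.4 / (72 × 3.529) × 0.85 = 9788.8 / 254.09 × 0.85 ≈ 32.7 mL/min
CrCl ≈ 33 mL/min → bracket < 55 mL/min.
17% of 100 mg = 17 mg → 15 mg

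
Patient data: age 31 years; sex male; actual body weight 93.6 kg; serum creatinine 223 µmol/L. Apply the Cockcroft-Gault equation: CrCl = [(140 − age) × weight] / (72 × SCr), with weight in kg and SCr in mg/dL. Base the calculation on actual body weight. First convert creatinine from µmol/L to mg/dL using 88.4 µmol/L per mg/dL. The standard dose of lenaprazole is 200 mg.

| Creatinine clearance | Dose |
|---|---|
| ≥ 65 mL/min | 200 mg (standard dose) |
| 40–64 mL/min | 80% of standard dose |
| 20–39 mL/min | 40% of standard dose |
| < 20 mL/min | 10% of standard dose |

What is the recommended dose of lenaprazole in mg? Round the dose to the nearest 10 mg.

160 mg

SCr = 223 / 88.4 = 2.523 mg/dL
CrCl = (140 − 31) × 93.6 / (72 × 2.523) = 10202.4 / 181.66 ≈ 56.2 mL/min
CrCl ≈ 56 mL/min → bracket 40–64 mL/min.
80% of 200 mg = 160 mg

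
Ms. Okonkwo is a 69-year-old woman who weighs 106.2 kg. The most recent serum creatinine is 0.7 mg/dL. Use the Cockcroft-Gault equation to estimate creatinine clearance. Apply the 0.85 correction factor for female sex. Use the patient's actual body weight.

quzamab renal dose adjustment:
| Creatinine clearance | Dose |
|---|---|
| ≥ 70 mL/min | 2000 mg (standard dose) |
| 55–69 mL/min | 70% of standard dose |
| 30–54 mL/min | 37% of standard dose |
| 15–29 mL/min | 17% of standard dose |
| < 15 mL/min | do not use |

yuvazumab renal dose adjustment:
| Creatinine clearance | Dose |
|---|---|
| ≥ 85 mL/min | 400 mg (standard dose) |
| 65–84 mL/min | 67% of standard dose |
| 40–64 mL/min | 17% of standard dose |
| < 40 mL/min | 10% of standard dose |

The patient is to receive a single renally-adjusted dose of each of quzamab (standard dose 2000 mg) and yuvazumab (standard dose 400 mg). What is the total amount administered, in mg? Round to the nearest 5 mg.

CrCl = (140 − 69) × 106.2 / (72 × 0.7) × 0.85 = 7540.2 / 50.40 × 0.85 ≈ 127.2 mL/min
CrCl ≈ 127 mL/min.
quzamab: ≥ 70 mL/min → 100% of 2000 mg = 2000 mg.
yuvazumab: ≥ 85 mL/min → 100% of 400 mg = 400 mg.
Total = 2000 + 400 = 2400 mg.

2400 mg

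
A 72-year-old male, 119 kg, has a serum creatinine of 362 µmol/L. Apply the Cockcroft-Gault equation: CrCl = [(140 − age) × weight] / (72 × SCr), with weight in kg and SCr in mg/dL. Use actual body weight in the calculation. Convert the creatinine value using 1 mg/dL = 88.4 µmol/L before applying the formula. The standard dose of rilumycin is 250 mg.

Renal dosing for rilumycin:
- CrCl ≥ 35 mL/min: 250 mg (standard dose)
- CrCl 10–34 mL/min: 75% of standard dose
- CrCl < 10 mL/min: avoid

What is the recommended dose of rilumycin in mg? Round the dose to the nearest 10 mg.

SCr = 362 / 88.4 = 4.095 mg/dL
CrCl = (140 − 72) × 119 / (72 × 4.095) = 8092.0 / 294.84 ≈ 27.4 mL/min
CrCl ≈ 27 mL/min → bracket 10–34 mL/min.
75% of 250 mg = 187.5 mg → 190 mg

190 mg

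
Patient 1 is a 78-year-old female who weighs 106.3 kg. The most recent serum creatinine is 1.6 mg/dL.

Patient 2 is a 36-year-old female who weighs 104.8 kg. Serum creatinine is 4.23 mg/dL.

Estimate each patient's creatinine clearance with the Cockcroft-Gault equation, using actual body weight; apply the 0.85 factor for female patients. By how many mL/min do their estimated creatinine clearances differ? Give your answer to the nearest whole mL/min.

18 mL/min

Patient 1: CrCl = (140 − 78) × 106.3 / (72 × 1.6) × 0.85 = 6590.6 / 115.20 × 0.85 ≈ 48.6 mL/min
Patient 2: CrCl = (140 − 36) × 104.8 / (72 × 4.23) × 0.85 = 10899.2 / 304.56 × 0.85 ≈ 30.4 mL/min
|48.6 − 30.4| = 18.2 mL/min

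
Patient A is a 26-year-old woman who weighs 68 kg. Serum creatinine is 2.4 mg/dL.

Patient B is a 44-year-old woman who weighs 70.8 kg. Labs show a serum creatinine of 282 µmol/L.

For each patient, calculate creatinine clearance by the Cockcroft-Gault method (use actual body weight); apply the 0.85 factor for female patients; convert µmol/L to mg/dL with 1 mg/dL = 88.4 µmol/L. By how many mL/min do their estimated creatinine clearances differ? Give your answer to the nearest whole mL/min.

13 mL/min

Patient A: CrCl = (140 − 26) × 68 / (72 × 2.4) × 0.85 = 7752.0 / 172.80 × 0.85 ≈ 38.1 mL/min
Patient B: SCr = 282 / 88.4 = 3.19 mg/dL
Patient B: CrCl = (140 − 44) × 70.8 / (72 × 3.19) × 0.85 = 6796.8 / 229.68 × 0.85 ≈ 25.2 mL/min
|38.1 − 25.2| = 12.9 mL/min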